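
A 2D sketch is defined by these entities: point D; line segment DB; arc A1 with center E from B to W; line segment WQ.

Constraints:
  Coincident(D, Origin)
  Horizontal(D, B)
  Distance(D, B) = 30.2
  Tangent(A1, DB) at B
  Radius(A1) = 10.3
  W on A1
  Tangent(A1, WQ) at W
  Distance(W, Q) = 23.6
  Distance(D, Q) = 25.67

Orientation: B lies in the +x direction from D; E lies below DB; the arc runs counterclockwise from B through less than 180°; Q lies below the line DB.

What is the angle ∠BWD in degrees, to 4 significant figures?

139.9°

D is at the origin; DB is horizontal with |DB| = 30.2 and B on the +x side, so B = (30.20, 0.000). Tangency of A1 to DB means the radius EB is perpendicular to DB, so E = B + (0, -10.3) = (30.20, -10.30). Since EW ⟂ WQ (tangency), |EQ| = √(10.3² + 23.6²) = 25.75 regardless of where W sits on A1. So Q lies on both circle(D, 25.67) and circle(E, 25.75); the below-DB intersection is Q = (8.531, -24.21). W is the foot of the tangent from Q: W = (21.63, -4.582).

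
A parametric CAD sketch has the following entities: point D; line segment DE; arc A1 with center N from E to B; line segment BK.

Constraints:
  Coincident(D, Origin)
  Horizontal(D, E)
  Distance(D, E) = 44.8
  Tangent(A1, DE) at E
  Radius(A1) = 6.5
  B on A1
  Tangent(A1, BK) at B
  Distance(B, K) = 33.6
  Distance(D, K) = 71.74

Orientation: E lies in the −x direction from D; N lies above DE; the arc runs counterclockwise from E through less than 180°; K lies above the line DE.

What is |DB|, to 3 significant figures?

41.3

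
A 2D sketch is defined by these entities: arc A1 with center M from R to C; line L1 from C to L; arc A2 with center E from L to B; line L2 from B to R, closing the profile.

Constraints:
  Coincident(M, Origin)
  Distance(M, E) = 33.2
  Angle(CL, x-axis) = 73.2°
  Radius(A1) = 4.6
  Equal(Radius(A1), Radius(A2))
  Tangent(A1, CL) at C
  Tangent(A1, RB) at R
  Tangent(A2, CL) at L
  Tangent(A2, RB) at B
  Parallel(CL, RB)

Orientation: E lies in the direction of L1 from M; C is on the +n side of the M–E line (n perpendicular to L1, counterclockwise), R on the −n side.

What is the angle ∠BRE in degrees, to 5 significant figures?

7.8883°

The slot axis is L1's direction at 73.2°, so u = (cos 73.2°, sin 73.2°) = (0.28903, 0.95732) and n = (−sin 73.2°, cos 73.2°) = (-0.95732, 0.28903). M is at the origin and E lies 33.2 along u from M, so E = 33.2·u = (9.5959, 31.783). Tangency of A1 to both parallel lines with radius 4.6 puts C and R at M ± 4.6·n: C = (-4.4037, 1.3295), R = (4.4037, -1.3295). Equal radii place L and B the same way about E: L = E + 4.6·n = (5.1922, 33.113), B = E − 4.6·n = (14.000, 30.453). Then cos ∠BRE = RB·RE / (|RB||RE|), giving 7.8883°.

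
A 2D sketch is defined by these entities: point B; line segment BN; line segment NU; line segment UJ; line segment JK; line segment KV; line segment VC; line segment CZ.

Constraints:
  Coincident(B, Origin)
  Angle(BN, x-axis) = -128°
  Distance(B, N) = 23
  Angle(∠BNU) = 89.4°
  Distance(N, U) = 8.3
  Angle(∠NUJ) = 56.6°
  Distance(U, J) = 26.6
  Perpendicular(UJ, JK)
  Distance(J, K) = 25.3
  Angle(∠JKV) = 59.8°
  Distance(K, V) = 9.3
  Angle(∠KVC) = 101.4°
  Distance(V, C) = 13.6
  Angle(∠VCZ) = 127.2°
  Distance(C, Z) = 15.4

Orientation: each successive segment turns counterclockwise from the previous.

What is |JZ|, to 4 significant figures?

11.33

∠KVC = 101.4° gives VC at 14.80° from the x-axis; with |VC| = 13.6, C = (-13.69, 0.2641). ∠VCZ = 127.2° gives CZ at 67.60° from the x-axis; with |CZ| = 15.4, Z = (-7.826, 14.50). Then |JZ| = |Z − J| = 11.33.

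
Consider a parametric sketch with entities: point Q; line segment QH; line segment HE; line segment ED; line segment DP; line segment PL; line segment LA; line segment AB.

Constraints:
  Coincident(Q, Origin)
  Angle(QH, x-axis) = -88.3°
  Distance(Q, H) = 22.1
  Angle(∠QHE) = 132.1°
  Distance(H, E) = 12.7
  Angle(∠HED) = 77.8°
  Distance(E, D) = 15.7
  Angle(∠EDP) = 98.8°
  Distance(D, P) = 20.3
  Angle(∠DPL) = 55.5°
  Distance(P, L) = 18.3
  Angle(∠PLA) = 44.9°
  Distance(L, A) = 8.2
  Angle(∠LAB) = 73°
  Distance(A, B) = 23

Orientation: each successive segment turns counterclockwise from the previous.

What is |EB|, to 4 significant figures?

34.21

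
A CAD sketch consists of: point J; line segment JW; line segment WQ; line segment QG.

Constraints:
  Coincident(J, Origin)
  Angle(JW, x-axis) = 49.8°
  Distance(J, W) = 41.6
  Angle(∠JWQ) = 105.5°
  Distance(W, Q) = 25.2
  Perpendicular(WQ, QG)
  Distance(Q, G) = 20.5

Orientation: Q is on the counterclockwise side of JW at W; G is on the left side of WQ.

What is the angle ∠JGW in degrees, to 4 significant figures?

67.47°

J is at the origin; JW runs at 49.8° with length 41.6, so W = 41.6·(cos 49.8°, sin 49.8°) = (26.85, 31.77). ∠JWQ = 105.5°, so WQ runs at 49.8° + (180° − 105.5°) = 124.3° from the x-axis; with |WQ| = 25.2, Q = W + 25.2·(cos 124.3°, sin 124.3°) = (12.65, 52.59). The perpendicularity gives QG at right angles to WQ; with |QG| = 20.5 on the left of WQ, G = Q + 20.5·(-0.8261, -0.5635) = (-4.285, 41.04). Then cos ∠JGW = GJ·GW / (|GJ||GW|), giving 67.47°.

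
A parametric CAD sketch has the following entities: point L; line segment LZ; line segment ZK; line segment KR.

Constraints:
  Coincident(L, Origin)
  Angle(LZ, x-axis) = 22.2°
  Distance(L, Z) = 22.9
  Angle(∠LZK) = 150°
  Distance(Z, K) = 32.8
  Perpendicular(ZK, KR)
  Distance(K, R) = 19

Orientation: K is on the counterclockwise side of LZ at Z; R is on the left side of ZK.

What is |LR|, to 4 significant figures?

53.17

L is at the origin; LZ runs at 22.2° with length 22.9, so Z = 22.9·(cos 22.2°, sin 22.2°) = (21.20, 8.653). ∠LZK = 150.0°, so ZK runs at 22.2° + (180° − 150.0°) = 52.20° from the x-axis; with |ZK| = 32.8, K = Z + 32.8·(cos 52.20°, sin 52.20°) = (41.31, 34.57). ZK is perpendicular to KR; with |KR| = 19.0 on the left of ZK, R = K + 19.0·(-0.7902, 0.6129) = (26.29, 46.21). Then |LR| = |R − L| = 53.17.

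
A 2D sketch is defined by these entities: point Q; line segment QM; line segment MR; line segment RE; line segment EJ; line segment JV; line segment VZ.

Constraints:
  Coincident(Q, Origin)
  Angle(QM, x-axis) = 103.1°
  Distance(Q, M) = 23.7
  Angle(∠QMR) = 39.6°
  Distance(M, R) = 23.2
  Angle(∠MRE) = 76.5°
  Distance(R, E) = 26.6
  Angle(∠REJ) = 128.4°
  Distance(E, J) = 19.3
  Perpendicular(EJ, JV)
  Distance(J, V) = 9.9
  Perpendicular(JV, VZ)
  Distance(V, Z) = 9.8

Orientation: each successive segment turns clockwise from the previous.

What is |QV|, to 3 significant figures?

25.0

∠REJ = 128.4° gives EJ at 168° from the x-axis; with |EJ| = 19.3, J = (-26.4, -3.64). EJ is perpendicular to JV, so JV runs at 77.6°; with |JV| = 9.9, V = (-24.3, 6.03). Then |QV| = |V − Q| = 25.0.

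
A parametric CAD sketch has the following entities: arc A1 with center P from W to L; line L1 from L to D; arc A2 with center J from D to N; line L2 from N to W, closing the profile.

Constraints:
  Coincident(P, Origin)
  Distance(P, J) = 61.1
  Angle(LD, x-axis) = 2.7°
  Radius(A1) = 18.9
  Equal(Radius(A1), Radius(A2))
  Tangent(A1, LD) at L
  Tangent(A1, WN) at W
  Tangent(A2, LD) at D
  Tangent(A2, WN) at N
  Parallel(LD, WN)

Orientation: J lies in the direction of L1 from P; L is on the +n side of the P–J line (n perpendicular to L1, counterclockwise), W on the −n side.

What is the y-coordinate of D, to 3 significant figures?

21.8

The slot axis is L1's direction at 2.7°, so u = (cos 2.7°, sin 2.7°) = (0.999, 0.0471) and n = (−sin 2.7°, cos 2.7°) = (-0.0471, 0.999). P is at the origin and J lies 61.1 along u from P, so J = 61.1·u = (61.0, 2.88). Tangency of A1 to both parallel lines with radius 18.9 puts L and W at P ± 18.9·n: L = (-0.890, 18.9), W = (0.890, -18.9). Equal radii place D and N the same way about J: D = J + 18.9·n = (60.1, 21.8), N = J − 18.9·n = (61.9, -16.0). So D.y = 21.8.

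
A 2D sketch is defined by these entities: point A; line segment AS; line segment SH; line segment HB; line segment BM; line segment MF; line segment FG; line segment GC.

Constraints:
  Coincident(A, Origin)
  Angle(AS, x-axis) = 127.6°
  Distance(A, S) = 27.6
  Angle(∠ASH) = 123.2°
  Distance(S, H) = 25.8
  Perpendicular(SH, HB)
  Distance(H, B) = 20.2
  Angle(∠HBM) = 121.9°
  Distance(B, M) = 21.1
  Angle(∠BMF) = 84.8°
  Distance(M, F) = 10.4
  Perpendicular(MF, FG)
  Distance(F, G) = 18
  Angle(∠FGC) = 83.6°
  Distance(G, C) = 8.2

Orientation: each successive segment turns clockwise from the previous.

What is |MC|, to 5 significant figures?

17.234

A is at the origin; AS runs at 127.6° with length 27.6, so S = (-16.840, 21.867). ∠ASH = 123.2° gives SH at 70.800° from the x-axis; with |SH| = 25.8, H = (-8.3552, 46.232). SH is perpendicular to HB, so HB runs at -19.200°; with |HB| = 20.2, B = (10.721, 39.589). ∠HBM = 121.9° gives BM at -77.300° from the x-axis; with |BM| = 21.1, M = (15.360, 19.005). ∠BMF = 84.8° gives MF at -172.50° from the x-axis; with |MF| = 10.4, F = (5.0489, 17.648). The perpendicularity gives FG at right angles to MF, so FG runs at 97.500°; with |FG| = 18.0, G = (2.6994, 35.494). ∠FGC = 83.6° gives GC at 1.1000° from the x-axis; with |GC| = 8.2, C = (10.898, 35.651). Then |MC| = |C − M| = 17.234.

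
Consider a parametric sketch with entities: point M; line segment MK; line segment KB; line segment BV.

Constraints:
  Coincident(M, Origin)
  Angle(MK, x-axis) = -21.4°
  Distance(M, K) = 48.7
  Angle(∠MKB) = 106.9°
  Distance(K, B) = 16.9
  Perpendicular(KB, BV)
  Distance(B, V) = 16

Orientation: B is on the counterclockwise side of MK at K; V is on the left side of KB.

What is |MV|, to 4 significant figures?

43.60

M is at the origin; MK runs at -21.4° with length 48.7, so K = 48.7·(cos -21.4°, sin -21.4°) = (45.34, -17.77). ∠MKB = 106.9°, so KB runs at -21.4° + (180° − 106.9°) = 51.70° from the x-axis; with |KB| = 16.9, B = K + 16.9·(cos 51.70°, sin 51.70°) = (55.82, -4.507). KB ⟂ BV; with |BV| = 16.0 on the left of KB, V = B + 16.0·(-0.7848, 0.6198) = (43.26, 5.410). Then |MV| = |V − M| = 43.60.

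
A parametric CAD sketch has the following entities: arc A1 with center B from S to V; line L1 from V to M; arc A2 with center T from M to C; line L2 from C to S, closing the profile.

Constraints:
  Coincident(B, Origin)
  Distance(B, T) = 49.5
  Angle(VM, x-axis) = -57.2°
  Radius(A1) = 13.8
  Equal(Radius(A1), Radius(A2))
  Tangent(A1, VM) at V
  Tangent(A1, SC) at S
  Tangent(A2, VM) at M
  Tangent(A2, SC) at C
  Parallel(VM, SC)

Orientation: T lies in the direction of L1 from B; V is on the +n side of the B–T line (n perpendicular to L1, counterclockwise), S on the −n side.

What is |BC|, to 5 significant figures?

51.388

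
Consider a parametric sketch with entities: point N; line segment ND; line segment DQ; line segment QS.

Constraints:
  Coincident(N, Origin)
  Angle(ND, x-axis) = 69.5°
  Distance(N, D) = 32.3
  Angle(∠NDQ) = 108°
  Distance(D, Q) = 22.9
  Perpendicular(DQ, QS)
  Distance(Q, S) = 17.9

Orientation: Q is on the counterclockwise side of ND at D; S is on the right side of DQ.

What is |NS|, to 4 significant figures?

58.69

N is at the origin; ND runs at 69.5° with length 32.3, so D = 32.3·(cos 69.5°, sin 69.5°) = (11.31, 30.25). ∠NDQ = 108.0°, so DQ runs at 69.5° + (180° − 108.0°) = 141.5° from the x-axis; with |DQ| = 22.9, Q = D + 22.9·(cos 141.5°, sin 141.5°) = (-6.610, 44.51). The perpendicularity gives QS at right angles to DQ; with |QS| = 17.9 on the right of DQ, S = Q + 17.9·(0.6225, 0.7826) = (4.533, 58.52). Then |NS| = |S − N| = 58.69.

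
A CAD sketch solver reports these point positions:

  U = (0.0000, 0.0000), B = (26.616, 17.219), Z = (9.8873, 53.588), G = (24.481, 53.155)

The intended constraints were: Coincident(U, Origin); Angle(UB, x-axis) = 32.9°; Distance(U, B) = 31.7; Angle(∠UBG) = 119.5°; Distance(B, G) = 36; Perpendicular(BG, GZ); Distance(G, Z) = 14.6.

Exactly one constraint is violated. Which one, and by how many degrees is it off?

Perpendicular(BG, GZ) — off by 5.10°.

U = (0.00, 0.00) ✓; UB at 32.90° ✓; |UB| = 31.70 ✓; ∠UBG = 119.5° ✓; |BG| = 36.00 ✓; ∠(BG, GZ) = 84.90° ✗; |GZ| = 14.60 ✓.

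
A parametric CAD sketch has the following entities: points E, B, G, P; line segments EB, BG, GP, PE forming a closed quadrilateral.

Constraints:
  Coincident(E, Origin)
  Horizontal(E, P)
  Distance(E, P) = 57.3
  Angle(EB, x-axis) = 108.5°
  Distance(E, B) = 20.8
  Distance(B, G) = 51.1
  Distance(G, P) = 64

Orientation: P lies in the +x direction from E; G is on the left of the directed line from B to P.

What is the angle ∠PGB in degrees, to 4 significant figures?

70.02°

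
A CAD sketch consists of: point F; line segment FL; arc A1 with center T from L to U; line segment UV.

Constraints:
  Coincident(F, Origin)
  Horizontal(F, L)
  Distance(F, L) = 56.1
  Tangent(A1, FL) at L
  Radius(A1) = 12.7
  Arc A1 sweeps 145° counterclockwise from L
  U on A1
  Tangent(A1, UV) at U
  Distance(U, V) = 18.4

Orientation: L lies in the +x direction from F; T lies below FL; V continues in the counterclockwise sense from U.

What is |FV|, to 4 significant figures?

72.21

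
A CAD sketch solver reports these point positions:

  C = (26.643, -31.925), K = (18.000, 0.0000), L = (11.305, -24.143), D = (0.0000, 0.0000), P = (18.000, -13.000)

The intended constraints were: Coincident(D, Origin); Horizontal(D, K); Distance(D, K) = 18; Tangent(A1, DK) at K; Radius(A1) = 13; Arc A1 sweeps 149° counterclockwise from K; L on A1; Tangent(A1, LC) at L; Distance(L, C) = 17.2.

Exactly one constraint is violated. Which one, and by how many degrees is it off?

Tangent(A1, LC) at L — off by 4.10°.

D = (0.00, 0.00) ✓; D.y = 0.00, K.y = 0.00 ✓; |DK| = 18.00 ✓; ∠(PK, KD) = 90.00° ✓; |PK| = 13.00 ✓; bearing(P→L) − bearing(P→K) = 149.0° ✓; |PL| = 13.00 ✓; ∠(PL, LC) = 85.90° ✗; |LC| = 17.20 ✓.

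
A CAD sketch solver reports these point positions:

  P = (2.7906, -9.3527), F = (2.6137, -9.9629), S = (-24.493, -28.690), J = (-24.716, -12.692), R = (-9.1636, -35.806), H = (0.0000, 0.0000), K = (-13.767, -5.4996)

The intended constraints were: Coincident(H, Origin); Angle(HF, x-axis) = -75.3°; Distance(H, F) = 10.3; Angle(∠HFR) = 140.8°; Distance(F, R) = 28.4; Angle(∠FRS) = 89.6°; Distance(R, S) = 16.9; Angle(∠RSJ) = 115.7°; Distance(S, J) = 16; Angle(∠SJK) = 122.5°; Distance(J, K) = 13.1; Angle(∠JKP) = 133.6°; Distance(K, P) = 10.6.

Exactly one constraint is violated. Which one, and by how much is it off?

Distance(K, P) = 10.6 — off by 6.40.

H = (0.00, 0.00) ✓; HF at -75.30° ✓; |HF| = 10.30 ✓; ∠HFR = 140.8° ✓; |FR| = 28.40 ✓; ∠FRS = 89.60° ✓; |RS| = 16.90 ✓; ∠RSJ = 115.7° ✓; |SJ| = 16.00 ✓; ∠SJK = 122.5° ✓; |JK| = 13.10 ✓; ∠JKP = 133.6° ✓; |KP| = 17.00 ✗.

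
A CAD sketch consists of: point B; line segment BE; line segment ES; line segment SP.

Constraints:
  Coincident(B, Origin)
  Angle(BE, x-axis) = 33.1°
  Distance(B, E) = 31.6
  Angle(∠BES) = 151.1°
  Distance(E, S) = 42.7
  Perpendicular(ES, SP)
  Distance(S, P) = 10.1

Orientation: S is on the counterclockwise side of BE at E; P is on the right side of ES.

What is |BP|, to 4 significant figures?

74.80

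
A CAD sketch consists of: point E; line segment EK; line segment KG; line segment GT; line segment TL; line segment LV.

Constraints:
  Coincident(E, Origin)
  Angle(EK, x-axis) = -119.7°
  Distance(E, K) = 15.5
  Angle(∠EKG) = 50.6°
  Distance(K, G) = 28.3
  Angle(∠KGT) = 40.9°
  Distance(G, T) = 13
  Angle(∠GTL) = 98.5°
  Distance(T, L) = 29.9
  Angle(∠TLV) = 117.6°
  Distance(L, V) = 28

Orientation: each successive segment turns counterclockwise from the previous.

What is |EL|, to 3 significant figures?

26.9

E is at the origin; EK runs at -119.7° with length 15.5, so K = (-7.68, -13.5). ∠EKG = 50.6° gives KG at 9.70° from the x-axis; with |KG| = 28.3, G = (20.2, -8.70). ∠KGT = 40.9° gives GT at 149° from the x-axis; with |GT| = 13.0, T = (9.10, -1.96). ∠GTL = 98.5° gives TL at -130° from the x-axis; with |TL| = 29.9, L = (-10.0, -25.0). Then |EL| = |L − E| = 26.9.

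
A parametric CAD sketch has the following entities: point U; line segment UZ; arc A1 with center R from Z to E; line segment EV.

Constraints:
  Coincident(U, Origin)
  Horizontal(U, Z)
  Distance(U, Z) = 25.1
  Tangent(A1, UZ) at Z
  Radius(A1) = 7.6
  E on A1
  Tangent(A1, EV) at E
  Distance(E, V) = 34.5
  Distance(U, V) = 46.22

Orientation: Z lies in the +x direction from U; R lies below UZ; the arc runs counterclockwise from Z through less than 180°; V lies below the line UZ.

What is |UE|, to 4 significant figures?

19.18

Checks: |RE| = 7.600 ✓; ∠(RE, EV) = 90.00° ✓; |EV| = 34.50 ✓; |UV| = 46.22 ✓.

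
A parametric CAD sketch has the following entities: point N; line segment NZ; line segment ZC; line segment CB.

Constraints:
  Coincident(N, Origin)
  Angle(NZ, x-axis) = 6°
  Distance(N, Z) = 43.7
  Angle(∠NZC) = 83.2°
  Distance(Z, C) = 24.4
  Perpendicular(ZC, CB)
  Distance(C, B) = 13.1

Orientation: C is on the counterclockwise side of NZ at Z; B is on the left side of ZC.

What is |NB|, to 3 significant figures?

35.9

N is at the origin; NZ runs at 6.0° with length 43.7, so Z = 43.7·(cos 6.0°, sin 6.0°) = (43.5, 4.57). ∠NZC = 83.2°, so ZC runs at 6.0° + (180° − 83.2°) = 103° from the x-axis; with |ZC| = 24.4, C = Z + 24.4·(cos 103°, sin 103°) = (38.1, 28.4). ZC ⟂ CB; with |CB| = 13.1 on the left of ZC, B = C + 13.1·(-0.975, -0.222) = (25.3, 25.5). Then |NB| = |B − N| = 35.9.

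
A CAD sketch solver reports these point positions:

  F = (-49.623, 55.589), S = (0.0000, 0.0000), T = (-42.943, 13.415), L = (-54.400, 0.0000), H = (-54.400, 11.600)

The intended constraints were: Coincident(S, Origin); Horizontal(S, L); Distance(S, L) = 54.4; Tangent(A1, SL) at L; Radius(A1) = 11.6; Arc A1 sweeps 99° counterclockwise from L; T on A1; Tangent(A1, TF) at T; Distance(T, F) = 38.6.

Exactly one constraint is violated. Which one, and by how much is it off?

Distance(T, F) = 38.6 — off by 4.10.

S = (0.00, 0.00) ✓; S.y = 0.00, L.y = 0.00 ✓; |SL| = 54.40 ✓; ∠(HL, LS) = 90.00° ✓; |HL| = 11.60 ✓; bearing(H→T) − bearing(H→L) = 99.00° ✓; |HT| = 11.60 ✓; ∠(HT, TF) = 90.00° ✓; |TF| = 42.70 ✗.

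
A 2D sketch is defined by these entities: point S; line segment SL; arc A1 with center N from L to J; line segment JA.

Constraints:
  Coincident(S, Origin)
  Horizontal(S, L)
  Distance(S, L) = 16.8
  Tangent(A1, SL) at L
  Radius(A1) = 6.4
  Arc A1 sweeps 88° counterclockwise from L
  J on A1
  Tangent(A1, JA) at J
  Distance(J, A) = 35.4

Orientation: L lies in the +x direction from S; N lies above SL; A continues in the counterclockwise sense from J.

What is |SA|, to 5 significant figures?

48.205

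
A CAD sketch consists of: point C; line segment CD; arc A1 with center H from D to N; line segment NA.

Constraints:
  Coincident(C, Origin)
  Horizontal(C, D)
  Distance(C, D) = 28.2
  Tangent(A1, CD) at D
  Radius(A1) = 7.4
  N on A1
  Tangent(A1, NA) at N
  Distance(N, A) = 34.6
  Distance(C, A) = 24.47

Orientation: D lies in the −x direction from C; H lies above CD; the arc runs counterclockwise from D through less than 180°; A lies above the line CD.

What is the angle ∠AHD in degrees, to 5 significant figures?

118.53°

Checks: ∠(HD, DC) = 90.00° ✓; |HD| = 7.400 ✓; |HN| = 7.400 ✓; ∠(HN, NA) = 90.00° ✓; |NA| = 34.60 ✓; |CA| = 24.47 ✓.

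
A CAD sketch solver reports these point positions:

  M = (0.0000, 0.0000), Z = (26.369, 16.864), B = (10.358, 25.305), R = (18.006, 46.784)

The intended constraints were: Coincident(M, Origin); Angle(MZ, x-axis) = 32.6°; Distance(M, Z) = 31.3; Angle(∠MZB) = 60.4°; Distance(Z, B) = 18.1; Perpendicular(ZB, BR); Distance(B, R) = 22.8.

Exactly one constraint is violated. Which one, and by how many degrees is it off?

Perpendicular(ZB, BR) — off by 8.20°.

M = (0.00, 0.00) ✓; MZ at 32.60° ✓; |MZ| = 31.30 ✓; ∠MZB = 60.40° ✓; |ZB| = 18.10 ✓; ∠(ZB, BR) = 81.80° ✗; |BR| = 22.80 ✓.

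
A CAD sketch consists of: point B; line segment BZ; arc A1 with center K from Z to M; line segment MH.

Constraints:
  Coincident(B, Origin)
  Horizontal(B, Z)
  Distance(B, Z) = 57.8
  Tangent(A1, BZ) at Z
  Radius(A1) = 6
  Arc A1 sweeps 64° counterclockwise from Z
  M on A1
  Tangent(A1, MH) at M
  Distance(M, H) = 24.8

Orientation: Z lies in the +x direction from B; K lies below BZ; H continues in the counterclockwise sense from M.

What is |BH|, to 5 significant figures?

48.823

On A1, Z sits at bearing 90° from K; a 64° counterclockwise sweep puts M at bearing 154°, so M = K + 6.0·(cos 154°, sin 154°) = (52.407, -3.3698). Tangency of A1 to MH means the radius KM is perpendicular to MH, so MH runs along (−sin 154°, cos 154°); with |MH| = 24.8, H = (41.536, -25.660). Then |BH| = |H − B| = 48.823.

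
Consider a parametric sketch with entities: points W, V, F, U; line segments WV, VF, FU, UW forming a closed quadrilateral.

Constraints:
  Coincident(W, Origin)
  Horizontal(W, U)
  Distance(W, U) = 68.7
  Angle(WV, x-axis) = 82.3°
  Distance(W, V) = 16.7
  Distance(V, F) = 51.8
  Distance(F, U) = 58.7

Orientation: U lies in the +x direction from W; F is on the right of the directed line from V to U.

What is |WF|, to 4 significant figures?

37.75

Checks: |VF| = 51.80 ✓; |FU| = 58.70 ✓.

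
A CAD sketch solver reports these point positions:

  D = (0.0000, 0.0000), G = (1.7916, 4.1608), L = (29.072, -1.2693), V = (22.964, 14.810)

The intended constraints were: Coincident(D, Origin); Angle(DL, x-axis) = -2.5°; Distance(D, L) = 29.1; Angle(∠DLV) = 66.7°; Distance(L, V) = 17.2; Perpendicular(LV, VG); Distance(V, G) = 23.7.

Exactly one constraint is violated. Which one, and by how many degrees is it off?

Perpendicular(LV, VG) — off by 5.90°.

D = (0.00, 0.00) ✓; DL at -2.500° ✓; |DL| = 29.10 ✓; ∠DLV = 66.70° ✓; |LV| = 17.20 ✓; ∠(LV, VG) = 95.90° ✗; |VG| = 23.70 ✓.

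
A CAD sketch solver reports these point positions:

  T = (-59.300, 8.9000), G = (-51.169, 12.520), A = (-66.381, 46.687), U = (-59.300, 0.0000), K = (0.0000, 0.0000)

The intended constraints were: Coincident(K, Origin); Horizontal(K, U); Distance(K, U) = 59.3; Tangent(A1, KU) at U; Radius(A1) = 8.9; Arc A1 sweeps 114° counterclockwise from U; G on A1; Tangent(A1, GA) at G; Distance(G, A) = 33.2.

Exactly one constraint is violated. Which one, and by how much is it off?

Distance(G, A) = 33.2 — off by 4.20.

K = (0.00, 0.00) ✓; K.y = 0.00, U.y = 0.00 ✓; |KU| = 59.30 ✓; ∠(TU, UK) = 90.00° ✓; |TU| = 8.900 ✓; bearing(T→G) − bearing(T→U) = 114.0° ✓; |TG| = 8.900 ✓; ∠(TG, GA) = 90.00° ✓; |GA| = 37.40 ✗.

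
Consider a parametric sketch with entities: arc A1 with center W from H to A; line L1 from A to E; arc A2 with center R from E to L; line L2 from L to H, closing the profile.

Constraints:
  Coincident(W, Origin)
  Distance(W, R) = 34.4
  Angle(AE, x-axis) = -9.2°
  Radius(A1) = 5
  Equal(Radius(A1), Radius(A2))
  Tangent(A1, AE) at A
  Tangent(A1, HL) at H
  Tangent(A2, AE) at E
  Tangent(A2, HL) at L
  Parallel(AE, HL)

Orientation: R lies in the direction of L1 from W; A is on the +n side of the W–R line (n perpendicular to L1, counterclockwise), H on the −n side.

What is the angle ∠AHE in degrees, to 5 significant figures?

73.791°

The slot axis is L1's direction at -9.2°, so u = (cos -9.2°, sin -9.2°) = (0.98714, -0.15988) and n = (−sin -9.2°, cos -9.2°) = (0.15988, 0.98714). W is at the origin and R lies 34.4 along u from W, so R = 34.4·u = (33.957, -5.4999). Tangency of A1 to both parallel lines with radius 5.0 puts A and H at W ± 5.0·n: A = (0.79941, 4.9357), H = (-0.79941, -4.9357). Equal radii place E and L the same way about R: E = R + 5.0·n = (34.757, -0.56423), L = R − 5.0·n = (33.158, -10.436). Then cos ∠AHE = HA·HE / (|HA||HE|), giving 73.791°.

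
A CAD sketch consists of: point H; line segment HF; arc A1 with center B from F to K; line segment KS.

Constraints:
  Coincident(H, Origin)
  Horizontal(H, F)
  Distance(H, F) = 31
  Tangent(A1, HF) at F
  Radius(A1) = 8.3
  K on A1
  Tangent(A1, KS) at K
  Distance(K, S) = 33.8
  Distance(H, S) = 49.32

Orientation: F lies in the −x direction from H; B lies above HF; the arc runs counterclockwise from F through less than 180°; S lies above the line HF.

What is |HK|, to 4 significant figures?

24.38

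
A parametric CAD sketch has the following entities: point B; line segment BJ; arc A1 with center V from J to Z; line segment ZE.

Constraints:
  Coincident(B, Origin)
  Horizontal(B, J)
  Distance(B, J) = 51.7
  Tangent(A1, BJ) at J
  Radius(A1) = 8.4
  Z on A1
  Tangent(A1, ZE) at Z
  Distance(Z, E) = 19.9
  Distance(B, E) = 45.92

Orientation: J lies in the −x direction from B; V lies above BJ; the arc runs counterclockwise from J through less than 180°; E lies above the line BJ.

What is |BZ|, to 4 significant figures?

44.04

Checks: |VZ| = 8.400 ✓; ∠(VZ, ZE) = 90.00° ✓; |ZE| = 19.90 ✓; |BE| = 45.92 ✓.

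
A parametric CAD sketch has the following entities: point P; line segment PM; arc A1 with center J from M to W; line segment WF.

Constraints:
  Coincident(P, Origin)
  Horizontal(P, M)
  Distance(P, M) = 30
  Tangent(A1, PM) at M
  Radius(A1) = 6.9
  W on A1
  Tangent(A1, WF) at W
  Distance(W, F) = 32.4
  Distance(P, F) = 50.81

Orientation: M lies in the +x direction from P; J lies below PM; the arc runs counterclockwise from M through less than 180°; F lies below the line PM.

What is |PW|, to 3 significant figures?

24.9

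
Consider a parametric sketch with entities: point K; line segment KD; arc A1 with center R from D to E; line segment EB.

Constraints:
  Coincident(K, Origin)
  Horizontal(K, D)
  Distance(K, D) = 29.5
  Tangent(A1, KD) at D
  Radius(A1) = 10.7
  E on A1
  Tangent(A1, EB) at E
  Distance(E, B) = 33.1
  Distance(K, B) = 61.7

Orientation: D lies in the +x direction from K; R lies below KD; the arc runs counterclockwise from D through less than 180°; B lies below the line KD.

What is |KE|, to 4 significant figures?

28.65

Checks: |RE| = 10.70 ✓; ∠(RE, EB) = 90.00° ✓; |EB| = 33.10 ✓; |KB| = 61.70 ✓.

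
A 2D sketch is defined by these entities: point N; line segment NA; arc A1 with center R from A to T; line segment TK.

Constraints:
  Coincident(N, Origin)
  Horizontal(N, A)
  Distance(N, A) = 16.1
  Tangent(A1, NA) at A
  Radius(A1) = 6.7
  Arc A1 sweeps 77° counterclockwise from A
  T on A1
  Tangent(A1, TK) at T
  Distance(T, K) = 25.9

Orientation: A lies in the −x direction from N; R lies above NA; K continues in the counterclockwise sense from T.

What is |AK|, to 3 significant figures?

32.8

N is at the origin; NA is horizontal with |NA| = 16.1 and A on the −x side, so A = (-16.1, 0.00). A1 meets NA tangentially, so RA is at right angles to NA, so R = A + (0, 6.7) = (-16.1, 6.70). On A1, A sits at bearing -90° from R; a 77° counterclockwise sweep puts T at bearing -13°, so T = R + 6.7·(cos -13°, sin -13°) = (-9.57, 5.19). Tangency of A1 to TK means the radius RT is perpendicular to TK, so TK runs along (−sin -13°, cos -13°); with |TK| = 25.9, K = (-3.75, 30.4). Then |AK| = |K − A| = 32.8.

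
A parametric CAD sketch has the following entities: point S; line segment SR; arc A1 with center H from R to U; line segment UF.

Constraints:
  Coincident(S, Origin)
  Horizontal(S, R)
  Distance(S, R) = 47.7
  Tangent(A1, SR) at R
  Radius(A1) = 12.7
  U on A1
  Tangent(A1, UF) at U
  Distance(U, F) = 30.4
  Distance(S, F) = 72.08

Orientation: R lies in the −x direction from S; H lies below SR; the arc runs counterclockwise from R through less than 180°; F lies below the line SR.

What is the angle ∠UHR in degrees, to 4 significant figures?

96.62°

S is at the origin; S and R share the same y with |SR| = 47.7 and R on the −x side, so R = (-47.70, 0.000). Since A1 is tangent to SR there, HR ⟂ SR, so H = R + (0, -12.7) = (-47.70, -12.70). Since HU ⟂ UF (tangency), |HF| = √(12.7² + 30.4²) = 32.95 regardless of where U sits on A1. So F lies on both circle(S, 72.08) and circle(H, 32.95); the below-SR intersection is F = (-56.81, -44.36). U is the foot of the tangent from F: U = (-60.32, -14.16).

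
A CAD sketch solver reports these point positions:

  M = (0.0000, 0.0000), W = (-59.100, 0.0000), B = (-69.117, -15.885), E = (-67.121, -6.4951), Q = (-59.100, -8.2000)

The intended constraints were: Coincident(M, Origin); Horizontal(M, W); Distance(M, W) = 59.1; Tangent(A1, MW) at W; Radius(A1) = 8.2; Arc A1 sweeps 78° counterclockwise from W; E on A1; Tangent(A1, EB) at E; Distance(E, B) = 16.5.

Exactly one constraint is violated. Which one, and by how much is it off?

Distance(E, B) = 16.5 — off by 6.90.

M = (0.00, 0.00) ✓; M.y = 0.00, W.y = 0.00 ✓; |MW| = 59.10 ✓; ∠(QW, WM) = 90.00° ✓; |QW| = 8.200 ✓; bearing(Q→E) − bearing(Q→W) = 78.00° ✓; |QE| = 8.200 ✓; ∠(QE, EB) = 90.00° ✓; |EB| = 9.600 ✗.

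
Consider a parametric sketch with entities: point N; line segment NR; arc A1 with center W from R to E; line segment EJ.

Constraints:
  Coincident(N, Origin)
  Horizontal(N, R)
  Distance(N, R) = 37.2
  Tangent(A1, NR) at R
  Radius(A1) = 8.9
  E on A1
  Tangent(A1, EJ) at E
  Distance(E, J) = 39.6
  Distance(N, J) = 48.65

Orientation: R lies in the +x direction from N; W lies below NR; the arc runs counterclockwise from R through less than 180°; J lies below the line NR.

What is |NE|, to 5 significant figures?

29.352

Checks: |WE| = 8.900 ✓; ∠(WE, EJ) = 90.00° ✓; |EJ| = 39.60 ✓; |NJ| = 48.65 ✓.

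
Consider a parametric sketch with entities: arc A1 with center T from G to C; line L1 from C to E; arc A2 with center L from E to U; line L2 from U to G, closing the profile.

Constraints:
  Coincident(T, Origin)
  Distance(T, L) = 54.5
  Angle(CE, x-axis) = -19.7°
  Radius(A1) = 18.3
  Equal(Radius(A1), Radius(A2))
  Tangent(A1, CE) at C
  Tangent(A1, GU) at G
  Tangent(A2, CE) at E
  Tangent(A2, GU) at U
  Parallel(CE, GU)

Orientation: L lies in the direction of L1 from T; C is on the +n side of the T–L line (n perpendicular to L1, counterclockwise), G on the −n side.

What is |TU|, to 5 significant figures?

57.490

Tangency of A1 to both parallel lines with radius 18.3 puts C and G at T ± 18.3·n: C = (6.1688, 17.229), G = (-6.1688, -17.229). Equal radii place E and U the same way about L: E = L + 18.3·n = (57.479, -1.1428), U = L − 18.3·n = (45.141, -35.601). Then |TU| = |U − T| = 57.490.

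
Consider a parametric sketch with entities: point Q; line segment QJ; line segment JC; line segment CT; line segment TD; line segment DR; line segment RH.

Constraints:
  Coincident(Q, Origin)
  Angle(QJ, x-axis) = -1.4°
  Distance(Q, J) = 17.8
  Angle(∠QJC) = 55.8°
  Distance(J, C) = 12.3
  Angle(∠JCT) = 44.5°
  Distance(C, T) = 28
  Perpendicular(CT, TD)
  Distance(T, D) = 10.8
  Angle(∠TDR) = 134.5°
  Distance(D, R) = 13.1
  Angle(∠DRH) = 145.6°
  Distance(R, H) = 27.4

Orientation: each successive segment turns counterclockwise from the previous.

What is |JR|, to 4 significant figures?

15.06

Q is at the origin; QJ runs at -1.4° with length 17.8, so J = (17.79, -0.4349). ∠QJC = 55.8° gives JC at 122.8° from the x-axis; with |JC| = 12.3, C = (11.13, 9.904). ∠JCT = 44.5° gives CT at -101.7° from the x-axis; with |CT| = 28.0, T = (5.454, -17.51). The perpendicularity gives TD at right angles to CT, so TD runs at -11.70°; with |TD| = 10.8, D = (16.03, -19.70). ∠TDR = 134.5° gives DR at 33.80° from the x-axis; with |DR| = 13.1, R = (26.92, -12.42). Then |JR| = |R − J| = 15.06.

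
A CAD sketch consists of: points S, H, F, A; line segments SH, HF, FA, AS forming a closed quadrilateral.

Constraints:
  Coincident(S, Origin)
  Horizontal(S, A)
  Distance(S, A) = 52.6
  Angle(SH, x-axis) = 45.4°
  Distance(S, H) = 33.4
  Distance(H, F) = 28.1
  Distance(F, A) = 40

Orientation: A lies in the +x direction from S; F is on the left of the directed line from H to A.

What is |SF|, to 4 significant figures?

61.21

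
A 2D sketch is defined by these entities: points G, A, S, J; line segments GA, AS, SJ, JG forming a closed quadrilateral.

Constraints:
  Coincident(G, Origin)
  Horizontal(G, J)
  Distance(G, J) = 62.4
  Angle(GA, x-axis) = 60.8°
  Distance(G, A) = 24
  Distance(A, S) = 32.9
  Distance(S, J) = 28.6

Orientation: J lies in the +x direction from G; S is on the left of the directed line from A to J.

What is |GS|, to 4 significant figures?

49.88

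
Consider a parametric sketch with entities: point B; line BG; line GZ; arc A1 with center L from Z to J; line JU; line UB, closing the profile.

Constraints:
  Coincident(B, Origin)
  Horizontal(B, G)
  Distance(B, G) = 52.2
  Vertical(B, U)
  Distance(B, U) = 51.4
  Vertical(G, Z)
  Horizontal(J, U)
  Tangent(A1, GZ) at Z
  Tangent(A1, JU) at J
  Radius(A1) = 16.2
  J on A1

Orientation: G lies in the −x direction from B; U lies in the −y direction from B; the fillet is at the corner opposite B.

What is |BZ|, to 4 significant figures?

62.96

B is at the origin; B and G share the same y with |BG| = 52.2 and G on the −x side, so G = (-52.20, 0.000). B and U share the same x with |BU| = 51.4 and U on the −y side, so U = (0.000, -51.40). The virtual corner opposite B is at (-52.20, -51.40). Since A1 is tangent to GZ there, LZ ⟂ GZ and A1 meets JU tangentially, so LJ is at right angles to JU, with radius 16.2, so the center L sits 16.2 in from both sides at L = (-36.00, -35.20). That places the tangent points at Z = (-52.20, -35.20) on GZ and J = (-36.00, -51.40) on JU. Then |BZ| = |Z − B| = 62.96.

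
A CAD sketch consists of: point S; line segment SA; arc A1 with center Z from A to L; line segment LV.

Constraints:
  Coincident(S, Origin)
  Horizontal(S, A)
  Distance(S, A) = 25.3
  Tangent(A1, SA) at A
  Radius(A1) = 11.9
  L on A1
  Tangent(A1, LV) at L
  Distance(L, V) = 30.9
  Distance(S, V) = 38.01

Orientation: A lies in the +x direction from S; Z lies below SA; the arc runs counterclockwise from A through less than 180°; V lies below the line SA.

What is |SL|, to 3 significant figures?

16.2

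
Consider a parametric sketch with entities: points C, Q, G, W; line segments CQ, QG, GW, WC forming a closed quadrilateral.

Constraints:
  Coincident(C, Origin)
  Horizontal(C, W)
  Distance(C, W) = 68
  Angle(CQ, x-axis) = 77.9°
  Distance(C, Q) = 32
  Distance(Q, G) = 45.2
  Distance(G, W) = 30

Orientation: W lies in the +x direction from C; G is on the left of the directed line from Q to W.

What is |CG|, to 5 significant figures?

57.240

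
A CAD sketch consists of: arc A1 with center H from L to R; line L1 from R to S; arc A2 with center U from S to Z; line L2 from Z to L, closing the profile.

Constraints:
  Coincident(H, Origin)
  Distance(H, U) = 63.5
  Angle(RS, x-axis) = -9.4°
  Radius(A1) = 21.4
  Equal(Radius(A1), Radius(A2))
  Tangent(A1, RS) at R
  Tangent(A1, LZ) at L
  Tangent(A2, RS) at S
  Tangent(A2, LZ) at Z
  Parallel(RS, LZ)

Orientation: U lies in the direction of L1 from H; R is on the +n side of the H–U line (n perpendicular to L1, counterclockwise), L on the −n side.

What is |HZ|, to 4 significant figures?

67.01

Tangency of A1 to both parallel lines with radius 21.4 puts R and L at H ± 21.4·n: R = (3.495, 21.11), L = (-3.495, -21.11). Equal radii place S and Z the same way about U: S = U + 21.4·n = (66.14, 10.74), Z = U − 21.4·n = (59.15, -31.48). Then |HZ| = |Z − H| = 67.01.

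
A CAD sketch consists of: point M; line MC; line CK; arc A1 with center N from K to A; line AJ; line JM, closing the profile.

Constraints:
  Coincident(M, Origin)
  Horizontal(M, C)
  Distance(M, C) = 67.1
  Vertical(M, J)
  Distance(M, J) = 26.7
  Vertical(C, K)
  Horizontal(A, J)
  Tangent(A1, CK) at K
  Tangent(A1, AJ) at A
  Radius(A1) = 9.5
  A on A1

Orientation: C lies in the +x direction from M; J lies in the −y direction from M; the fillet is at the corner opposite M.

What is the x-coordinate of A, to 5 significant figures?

57.600

M is at the origin; MC is horizontal with |MC| = 67.1 and C on the +x side, so C = (67.100, 0.0000). MJ is vertical with |MJ| = 26.7 and J on the −y side, so J = (0.0000, -26.700). The virtual corner opposite M is at (67.100, -26.700). The tangent condition forces NK to be normal to CK and since A1 is tangent to AJ there, NA ⟂ AJ, with radius 9.5, so the center N sits 9.5 in from both sides at N = (57.600, -17.200). That places the tangent points at K = (67.100, -17.200) on CK and A = (57.600, -26.700) on AJ. So A.x = 57.600.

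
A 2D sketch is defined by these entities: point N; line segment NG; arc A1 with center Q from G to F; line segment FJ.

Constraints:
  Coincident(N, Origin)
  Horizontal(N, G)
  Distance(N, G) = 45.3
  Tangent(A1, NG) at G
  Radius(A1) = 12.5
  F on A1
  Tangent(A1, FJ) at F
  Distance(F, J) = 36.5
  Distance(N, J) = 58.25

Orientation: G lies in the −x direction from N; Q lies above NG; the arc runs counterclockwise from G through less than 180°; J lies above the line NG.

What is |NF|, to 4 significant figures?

35.00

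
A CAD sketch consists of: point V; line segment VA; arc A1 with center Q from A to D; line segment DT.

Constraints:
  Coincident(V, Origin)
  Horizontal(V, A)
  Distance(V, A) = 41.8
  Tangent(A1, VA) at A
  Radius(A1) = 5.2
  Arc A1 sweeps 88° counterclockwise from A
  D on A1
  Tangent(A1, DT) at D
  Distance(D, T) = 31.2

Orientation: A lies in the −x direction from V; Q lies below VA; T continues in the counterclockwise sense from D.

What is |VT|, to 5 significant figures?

60.188

V is at the origin; V and A share the same y with |VA| = 41.8 and A on the −x side, so A = (-41.800, 0.0000). Tangency of A1 to VA means the radius QA is perpendicular to VA, so Q = A + (0, -5.2) = (-41.800, -5.2000). On A1, A sits at bearing 90° from Q; an 88° counterclockwise sweep puts D at bearing 178°, so D = Q + 5.2·(cos 178°, sin 178°) = (-46.997, -5.0185). Tangency of A1 to DT means the radius QD is perpendicular to DT, so DT runs along (−sin 178°, cos 178°); with |DT| = 31.2, T = (-48.086, -36.200). Then |VT| = |T − V| = 60.188.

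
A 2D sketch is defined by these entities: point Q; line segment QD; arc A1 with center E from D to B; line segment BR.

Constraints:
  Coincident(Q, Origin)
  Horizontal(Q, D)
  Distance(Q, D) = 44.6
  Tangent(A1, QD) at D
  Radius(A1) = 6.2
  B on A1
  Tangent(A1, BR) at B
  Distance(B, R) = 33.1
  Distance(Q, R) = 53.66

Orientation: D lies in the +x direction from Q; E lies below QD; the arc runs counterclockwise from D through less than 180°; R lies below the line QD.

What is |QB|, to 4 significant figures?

38.86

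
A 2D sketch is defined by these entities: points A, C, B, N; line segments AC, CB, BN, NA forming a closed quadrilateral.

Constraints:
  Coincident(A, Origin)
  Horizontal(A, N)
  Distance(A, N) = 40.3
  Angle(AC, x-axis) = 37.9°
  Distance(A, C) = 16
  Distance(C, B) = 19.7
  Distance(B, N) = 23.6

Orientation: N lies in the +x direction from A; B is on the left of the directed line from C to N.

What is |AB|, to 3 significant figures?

35.7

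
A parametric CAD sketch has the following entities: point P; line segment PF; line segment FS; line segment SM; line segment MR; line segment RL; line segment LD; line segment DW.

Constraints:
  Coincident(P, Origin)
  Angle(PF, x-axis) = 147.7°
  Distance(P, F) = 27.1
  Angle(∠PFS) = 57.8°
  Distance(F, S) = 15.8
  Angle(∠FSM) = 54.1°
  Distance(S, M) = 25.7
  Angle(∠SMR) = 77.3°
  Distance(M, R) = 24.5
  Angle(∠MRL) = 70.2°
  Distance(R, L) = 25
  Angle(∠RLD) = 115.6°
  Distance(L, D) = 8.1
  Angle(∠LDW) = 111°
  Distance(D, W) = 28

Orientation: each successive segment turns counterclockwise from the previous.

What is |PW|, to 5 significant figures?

11.269

P is at the origin; PF runs at 147.7° with length 27.1, so F = (-22.907, 14.481). ∠PFS = 57.8° gives FS at -90.100° from the x-axis; with |FS| = 15.8, S = (-22.934, -1.3190). ∠FSM = 54.1° gives SM at 35.800° from the x-axis; with |SM| = 25.7, M = (-2.0898, 13.714). ∠SMR = 77.3° gives MR at 138.50° from the x-axis; with |MR| = 24.5, R = (-20.439, 29.949). ∠MRL = 70.2° gives RL at -111.70° from the x-axis; with |RL| = 25.0, L = (-29.683, 6.7203). ∠RLD = 115.6° gives LD at -47.300° from the x-axis; with |LD| = 8.1, D = (-24.190, 0.76745). ∠LDW = 111.0° gives DW at 21.700° from the x-axis; with |DW| = 28.0, W = (1.8259, 11.120). Then |PW| = |W − P| = 11.269.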